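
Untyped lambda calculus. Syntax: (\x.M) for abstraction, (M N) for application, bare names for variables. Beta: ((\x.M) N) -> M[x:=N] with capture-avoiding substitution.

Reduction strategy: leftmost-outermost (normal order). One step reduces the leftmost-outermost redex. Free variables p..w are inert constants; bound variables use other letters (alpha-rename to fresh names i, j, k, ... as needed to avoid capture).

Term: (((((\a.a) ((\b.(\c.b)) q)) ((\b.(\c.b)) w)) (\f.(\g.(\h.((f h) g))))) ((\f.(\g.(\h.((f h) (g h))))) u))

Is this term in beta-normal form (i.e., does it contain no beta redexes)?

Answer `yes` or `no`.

Answer: no

Derivation:
Term: (((((\a.a) ((\b.(\c.b)) q)) ((\b.(\c.b)) w)) (\f.(\g.(\h.((f h) g))))) ((\f.(\g.(\h.((f h) (g h))))) u))
Found 4 beta redex(es).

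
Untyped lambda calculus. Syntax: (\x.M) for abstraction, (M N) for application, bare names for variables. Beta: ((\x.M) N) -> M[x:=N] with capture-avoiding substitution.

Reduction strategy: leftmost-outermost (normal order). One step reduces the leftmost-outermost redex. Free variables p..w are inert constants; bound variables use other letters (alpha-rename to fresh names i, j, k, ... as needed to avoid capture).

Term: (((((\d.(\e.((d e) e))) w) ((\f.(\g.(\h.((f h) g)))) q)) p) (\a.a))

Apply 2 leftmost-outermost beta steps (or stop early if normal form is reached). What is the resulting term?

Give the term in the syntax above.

Step 0: (((((\d.(\e.((d e) e))) w) ((\f.(\g.(\h.((f h) g)))) q)) p) (\a.a))
Step 1: ((((\e.((w e) e)) ((\f.(\g.(\h.((f h) g)))) q)) p) (\a.a))
Step 2: ((((w ((\f.(\g.(\h.((f h) g)))) q)) ((\f.(\g.(\h.((f h) g)))) q)) p) (\a.a))

Answer: ((((w ((\f.(\g.(\h.((f h) g)))) q)) ((\f.(\g.(\h.((f h) g)))) q)) p) (\a.a))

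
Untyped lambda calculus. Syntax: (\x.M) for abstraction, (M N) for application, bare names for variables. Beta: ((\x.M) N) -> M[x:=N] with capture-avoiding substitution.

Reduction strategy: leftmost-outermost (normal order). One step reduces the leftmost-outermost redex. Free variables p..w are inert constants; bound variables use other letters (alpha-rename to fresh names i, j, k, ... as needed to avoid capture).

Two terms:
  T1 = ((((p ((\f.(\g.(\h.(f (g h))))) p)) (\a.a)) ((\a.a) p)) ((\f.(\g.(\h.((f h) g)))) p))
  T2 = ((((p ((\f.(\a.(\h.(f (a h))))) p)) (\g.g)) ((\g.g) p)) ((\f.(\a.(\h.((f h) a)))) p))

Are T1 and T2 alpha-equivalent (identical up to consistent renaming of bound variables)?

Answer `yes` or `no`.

Term 1: ((((p ((\f.(\g.(\h.(f (g h))))) p)) (\a.a)) ((\a.a) p)) ((\f.(\g.(\h.((f h) g)))) p))
Term 2: ((((p ((\f.(\a.(\h.(f (a h))))) p)) (\g.g)) ((\g.g) p)) ((\f.(\a.(\h.((f h) a)))) p))
Alpha-equivalence: compare structure up to binder renaming.
Result: True

Answer: yes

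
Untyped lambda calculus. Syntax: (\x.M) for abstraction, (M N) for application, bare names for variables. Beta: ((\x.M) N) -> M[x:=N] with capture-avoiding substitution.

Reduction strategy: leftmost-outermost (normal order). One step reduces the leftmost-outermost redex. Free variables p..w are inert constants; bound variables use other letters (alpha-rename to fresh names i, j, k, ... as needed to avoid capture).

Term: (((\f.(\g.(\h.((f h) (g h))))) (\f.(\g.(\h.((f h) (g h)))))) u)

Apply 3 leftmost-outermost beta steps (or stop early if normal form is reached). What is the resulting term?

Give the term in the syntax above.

Answer: (\h.((\g.(\i.((h i) (g i)))) (u h)))

Derivation:
Step 0: (((\f.(\g.(\h.((f h) (g h))))) (\f.(\g.(\h.((f h) (g h)))))) u)
Step 1: ((\g.(\h.(((\f.(\g.(\h.((f h) (g h))))) h) (g h)))) u)
Step 2: (\h.(((\f.(\g.(\h.((f h) (g h))))) h) (u h)))
Step 3: (\h.((\g.(\i.((h i) (g i)))) (u h)))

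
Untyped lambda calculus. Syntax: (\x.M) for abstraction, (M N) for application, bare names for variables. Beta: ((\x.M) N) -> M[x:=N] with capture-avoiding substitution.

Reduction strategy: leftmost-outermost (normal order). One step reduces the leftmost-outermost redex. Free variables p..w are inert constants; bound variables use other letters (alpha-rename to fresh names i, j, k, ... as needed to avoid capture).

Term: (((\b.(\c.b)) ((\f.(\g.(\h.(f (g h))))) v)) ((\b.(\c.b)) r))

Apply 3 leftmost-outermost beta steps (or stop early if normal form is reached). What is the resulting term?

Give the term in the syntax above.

Step 0: (((\b.(\c.b)) ((\f.(\g.(\h.(f (g h))))) v)) ((\b.(\c.b)) r))
Step 1: ((\c.((\f.(\g.(\h.(f (g h))))) v)) ((\b.(\c.b)) r))
Step 2: ((\f.(\g.(\h.(f (g h))))) v)
Step 3: (\g.(\h.(v (g h))))

Answer: (\g.(\h.(v (g h))))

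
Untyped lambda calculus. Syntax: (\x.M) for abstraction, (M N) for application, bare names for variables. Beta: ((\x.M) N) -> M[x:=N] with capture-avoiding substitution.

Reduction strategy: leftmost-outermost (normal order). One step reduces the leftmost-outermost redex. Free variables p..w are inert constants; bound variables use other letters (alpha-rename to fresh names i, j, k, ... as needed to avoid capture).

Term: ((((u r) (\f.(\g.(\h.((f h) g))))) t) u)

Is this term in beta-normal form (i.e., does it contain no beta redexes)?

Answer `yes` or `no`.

Term: ((((u r) (\f.(\g.(\h.((f h) g))))) t) u)
No beta redexes found.

Answer: yes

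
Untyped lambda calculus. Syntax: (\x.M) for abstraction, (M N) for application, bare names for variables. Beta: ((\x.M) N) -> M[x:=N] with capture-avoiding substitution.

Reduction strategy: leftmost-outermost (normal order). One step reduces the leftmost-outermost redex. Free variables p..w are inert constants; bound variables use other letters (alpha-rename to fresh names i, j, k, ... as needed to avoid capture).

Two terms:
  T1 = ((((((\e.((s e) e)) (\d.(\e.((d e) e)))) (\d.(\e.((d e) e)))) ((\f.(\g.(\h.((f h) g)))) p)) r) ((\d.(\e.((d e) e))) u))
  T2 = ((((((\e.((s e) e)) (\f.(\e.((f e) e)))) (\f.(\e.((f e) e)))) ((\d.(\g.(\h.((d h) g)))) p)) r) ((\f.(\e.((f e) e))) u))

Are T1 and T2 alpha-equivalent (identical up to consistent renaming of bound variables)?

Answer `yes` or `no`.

Term 1: ((((((\e.((s e) e)) (\d.(\e.((d e) e)))) (\d.(\e.((d e) e)))) ((\f.(\g.(\h.((f h) g)))) p)) r) ((\d.(\e.((d e) e))) u))
Term 2: ((((((\e.((s e) e)) (\f.(\e.((f e) e)))) (\f.(\e.((f e) e)))) ((\d.(\g.(\h.((d h) g)))) p)) r) ((\f.(\e.((f e) e))) u))
Alpha-equivalence: compare structure up to binder renaming.
Result: True

Answer: yes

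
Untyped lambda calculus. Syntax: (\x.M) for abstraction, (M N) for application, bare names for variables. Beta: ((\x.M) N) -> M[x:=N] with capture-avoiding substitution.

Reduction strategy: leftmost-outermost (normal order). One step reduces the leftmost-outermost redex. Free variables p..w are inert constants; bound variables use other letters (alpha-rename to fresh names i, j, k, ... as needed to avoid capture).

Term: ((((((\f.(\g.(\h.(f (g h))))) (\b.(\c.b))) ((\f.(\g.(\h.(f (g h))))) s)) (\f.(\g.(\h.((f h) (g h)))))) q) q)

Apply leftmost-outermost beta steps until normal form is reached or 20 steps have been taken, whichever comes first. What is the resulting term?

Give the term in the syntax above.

Step 0: ((((((\f.(\g.(\h.(f (g h))))) (\b.(\c.b))) ((\f.(\g.(\h.(f (g h))))) s)) (\f.(\g.(\h.((f h) (g h)))))) q) q)
Step 1: (((((\g.(\h.((\b.(\c.b)) (g h)))) ((\f.(\g.(\h.(f (g h))))) s)) (\f.(\g.(\h.((f h) (g h)))))) q) q)
Step 2: ((((\h.((\b.(\c.b)) (((\f.(\g.(\h.(f (g h))))) s) h))) (\f.(\g.(\h.((f h) (g h)))))) q) q)
Step 3: ((((\b.(\c.b)) (((\f.(\g.(\h.(f (g h))))) s) (\f.(\g.(\h.((f h) (g h))))))) q) q)
Step 4: (((\c.(((\f.(\g.(\h.(f (g h))))) s) (\f.(\g.(\h.((f h) (g h))))))) q) q)
Step 5: ((((\f.(\g.(\h.(f (g h))))) s) (\f.(\g.(\h.((f h) (g h)))))) q)
Step 6: (((\g.(\h.(s (g h)))) (\f.(\g.(\h.((f h) (g h)))))) q)
Step 7: ((\h.(s ((\f.(\g.(\h.((f h) (g h))))) h))) q)
Step 8: (s ((\f.(\g.(\h.((f h) (g h))))) q))
Step 9: (s (\g.(\h.((q h) (g h)))))

Answer: (s (\g.(\h.((q h) (g h)))))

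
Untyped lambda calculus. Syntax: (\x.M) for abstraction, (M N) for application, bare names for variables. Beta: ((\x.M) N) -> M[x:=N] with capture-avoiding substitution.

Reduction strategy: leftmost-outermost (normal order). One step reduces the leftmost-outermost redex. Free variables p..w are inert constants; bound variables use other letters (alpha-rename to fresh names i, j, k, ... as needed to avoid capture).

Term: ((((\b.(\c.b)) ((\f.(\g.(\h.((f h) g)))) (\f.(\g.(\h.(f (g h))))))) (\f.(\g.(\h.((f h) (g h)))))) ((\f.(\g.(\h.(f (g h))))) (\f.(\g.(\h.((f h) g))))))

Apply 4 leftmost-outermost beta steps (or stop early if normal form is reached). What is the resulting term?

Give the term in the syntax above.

Step 0: ((((\b.(\c.b)) ((\f.(\g.(\h.((f h) g)))) (\f.(\g.(\h.(f (g h))))))) (\f.(\g.(\h.((f h) (g h)))))) ((\f.(\g.(\h.(f (g h))))) (\f.(\g.(\h.((f h) g))))))
Step 1: (((\c.((\f.(\g.(\h.((f h) g)))) (\f.(\g.(\h.(f (g h))))))) (\f.(\g.(\h.((f h) (g h)))))) ((\f.(\g.(\h.(f (g h))))) (\f.(\g.(\h.((f h) g))))))
Step 2: (((\f.(\g.(\h.((f h) g)))) (\f.(\g.(\h.(f (g h)))))) ((\f.(\g.(\h.(f (g h))))) (\f.(\g.(\h.((f h) g))))))
Step 3: ((\g.(\h.(((\f.(\g.(\h.(f (g h))))) h) g))) ((\f.(\g.(\h.(f (g h))))) (\f.(\g.(\h.((f h) g))))))
Step 4: (\h.(((\f.(\g.(\h.(f (g h))))) h) ((\f.(\g.(\h.(f (g h))))) (\f.(\g.(\h.((f h) g)))))))

Answer: (\h.(((\f.(\g.(\h.(f (g h))))) h) ((\f.(\g.(\h.(f (g h))))) (\f.(\g.(\h.((f h) g)))))))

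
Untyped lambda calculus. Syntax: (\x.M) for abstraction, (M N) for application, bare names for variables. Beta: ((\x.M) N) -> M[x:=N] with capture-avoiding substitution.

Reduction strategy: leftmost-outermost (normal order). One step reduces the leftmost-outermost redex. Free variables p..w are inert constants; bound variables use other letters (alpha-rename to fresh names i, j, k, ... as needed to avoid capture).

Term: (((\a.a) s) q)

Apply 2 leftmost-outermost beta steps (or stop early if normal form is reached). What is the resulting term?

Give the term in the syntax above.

Answer: (s q)

Derivation:
Step 0: (((\a.a) s) q)
Step 1: (s q)
Step 2: (normal form reached)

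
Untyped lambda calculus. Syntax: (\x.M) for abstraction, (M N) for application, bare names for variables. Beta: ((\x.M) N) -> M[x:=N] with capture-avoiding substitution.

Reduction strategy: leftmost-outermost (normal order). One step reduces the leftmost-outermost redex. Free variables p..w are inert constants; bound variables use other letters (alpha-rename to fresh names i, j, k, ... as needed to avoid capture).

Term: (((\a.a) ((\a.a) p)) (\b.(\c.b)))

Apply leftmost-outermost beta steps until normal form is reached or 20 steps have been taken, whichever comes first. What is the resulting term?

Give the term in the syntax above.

Answer: (p (\b.(\c.b)))

Derivation:
Step 0: (((\a.a) ((\a.a) p)) (\b.(\c.b)))
Step 1: (((\a.a) p) (\b.(\c.b)))
Step 2: (p (\b.(\c.b)))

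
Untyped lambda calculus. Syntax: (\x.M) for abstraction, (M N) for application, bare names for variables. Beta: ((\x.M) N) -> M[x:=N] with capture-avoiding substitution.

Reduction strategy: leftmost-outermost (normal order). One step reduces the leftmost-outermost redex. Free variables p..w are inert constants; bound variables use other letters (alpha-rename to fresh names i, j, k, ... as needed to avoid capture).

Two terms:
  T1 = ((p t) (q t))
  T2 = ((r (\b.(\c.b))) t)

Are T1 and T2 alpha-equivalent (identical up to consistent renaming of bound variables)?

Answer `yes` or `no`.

Answer: no

Derivation:
Term 1: ((p t) (q t))
Term 2: ((r (\b.(\c.b))) t)
Alpha-equivalence: compare structure up to binder renaming.
Result: False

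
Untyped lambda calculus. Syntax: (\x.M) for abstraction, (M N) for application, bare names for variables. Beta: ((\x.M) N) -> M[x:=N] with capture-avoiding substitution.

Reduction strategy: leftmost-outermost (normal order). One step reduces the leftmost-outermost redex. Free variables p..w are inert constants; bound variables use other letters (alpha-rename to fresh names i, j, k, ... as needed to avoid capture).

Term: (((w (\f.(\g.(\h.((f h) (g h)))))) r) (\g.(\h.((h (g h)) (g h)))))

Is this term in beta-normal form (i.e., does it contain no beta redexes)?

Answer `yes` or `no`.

Term: (((w (\f.(\g.(\h.((f h) (g h)))))) r) (\g.(\h.((h (g h)) (g h)))))
No beta redexes found.

Answer: yes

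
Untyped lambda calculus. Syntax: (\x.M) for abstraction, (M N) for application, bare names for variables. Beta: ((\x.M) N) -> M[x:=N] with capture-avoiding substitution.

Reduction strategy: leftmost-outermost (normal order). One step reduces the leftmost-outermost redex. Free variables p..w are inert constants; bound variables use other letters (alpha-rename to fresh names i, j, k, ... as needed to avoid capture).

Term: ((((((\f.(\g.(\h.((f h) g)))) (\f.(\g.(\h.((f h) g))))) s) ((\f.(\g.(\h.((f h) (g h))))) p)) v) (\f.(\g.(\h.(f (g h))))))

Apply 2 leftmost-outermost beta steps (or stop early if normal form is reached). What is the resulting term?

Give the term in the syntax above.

Step 0: ((((((\f.(\g.(\h.((f h) g)))) (\f.(\g.(\h.((f h) g))))) s) ((\f.(\g.(\h.((f h) (g h))))) p)) v) (\f.(\g.(\h.(f (g h))))))
Step 1: (((((\g.(\h.(((\f.(\g.(\h.((f h) g)))) h) g))) s) ((\f.(\g.(\h.((f h) (g h))))) p)) v) (\f.(\g.(\h.(f (g h))))))
Step 2: ((((\h.(((\f.(\g.(\h.((f h) g)))) h) s)) ((\f.(\g.(\h.((f h) (g h))))) p)) v) (\f.(\g.(\h.(f (g h))))))

Answer: ((((\h.(((\f.(\g.(\h.((f h) g)))) h) s)) ((\f.(\g.(\h.((f h) (g h))))) p)) v) (\f.(\g.(\h.(f (g h))))))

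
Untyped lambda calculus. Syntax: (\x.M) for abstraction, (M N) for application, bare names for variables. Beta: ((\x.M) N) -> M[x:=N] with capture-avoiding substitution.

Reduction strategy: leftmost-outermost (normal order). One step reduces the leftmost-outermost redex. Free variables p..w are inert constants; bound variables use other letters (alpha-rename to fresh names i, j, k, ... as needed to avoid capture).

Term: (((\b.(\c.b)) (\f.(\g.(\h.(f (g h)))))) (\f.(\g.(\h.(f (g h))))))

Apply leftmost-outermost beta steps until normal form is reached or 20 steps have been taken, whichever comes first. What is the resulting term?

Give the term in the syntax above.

Answer: (\f.(\g.(\h.(f (g h)))))

Derivation:
Step 0: (((\b.(\c.b)) (\f.(\g.(\h.(f (g h)))))) (\f.(\g.(\h.(f (g h))))))
Step 1: ((\c.(\f.(\g.(\h.(f (g h)))))) (\f.(\g.(\h.(f (g h))))))
Step 2: (\f.(\g.(\h.(f (g h)))))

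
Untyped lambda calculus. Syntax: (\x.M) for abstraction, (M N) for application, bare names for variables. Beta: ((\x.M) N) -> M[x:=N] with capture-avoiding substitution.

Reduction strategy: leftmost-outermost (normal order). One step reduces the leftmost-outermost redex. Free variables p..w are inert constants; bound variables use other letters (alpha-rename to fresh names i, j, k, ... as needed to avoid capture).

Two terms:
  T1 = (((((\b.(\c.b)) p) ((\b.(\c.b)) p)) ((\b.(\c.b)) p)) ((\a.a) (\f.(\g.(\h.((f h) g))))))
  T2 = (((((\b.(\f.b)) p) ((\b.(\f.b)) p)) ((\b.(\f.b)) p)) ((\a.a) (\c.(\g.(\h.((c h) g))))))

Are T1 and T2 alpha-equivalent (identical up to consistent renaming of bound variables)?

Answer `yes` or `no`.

Term 1: (((((\b.(\c.b)) p) ((\b.(\c.b)) p)) ((\b.(\c.b)) p)) ((\a.a) (\f.(\g.(\h.((f h) g))))))
Term 2: (((((\b.(\f.b)) p) ((\b.(\f.b)) p)) ((\b.(\f.b)) p)) ((\a.a) (\c.(\g.(\h.((c h) g))))))
Alpha-equivalence: compare structure up to binder renaming.
Result: True

Answer: yes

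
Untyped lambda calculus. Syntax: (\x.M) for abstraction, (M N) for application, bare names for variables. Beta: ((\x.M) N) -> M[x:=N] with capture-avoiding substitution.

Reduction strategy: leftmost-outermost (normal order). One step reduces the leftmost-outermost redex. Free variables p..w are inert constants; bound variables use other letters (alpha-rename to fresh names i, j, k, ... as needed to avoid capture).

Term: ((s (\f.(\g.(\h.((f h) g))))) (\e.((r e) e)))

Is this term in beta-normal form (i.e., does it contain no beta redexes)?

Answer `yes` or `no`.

Answer: yes

Derivation:
Term: ((s (\f.(\g.(\h.((f h) g))))) (\e.((r e) e)))
No beta redexes found.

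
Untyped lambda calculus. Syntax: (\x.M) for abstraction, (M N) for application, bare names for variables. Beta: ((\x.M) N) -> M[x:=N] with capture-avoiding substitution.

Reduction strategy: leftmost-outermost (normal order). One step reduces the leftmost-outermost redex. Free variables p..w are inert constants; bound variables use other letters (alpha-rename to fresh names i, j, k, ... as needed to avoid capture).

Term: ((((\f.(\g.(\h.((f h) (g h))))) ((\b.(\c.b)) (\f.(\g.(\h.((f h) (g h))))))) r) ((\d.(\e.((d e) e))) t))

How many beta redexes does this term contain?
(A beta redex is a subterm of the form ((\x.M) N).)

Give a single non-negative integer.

Answer: 3

Derivation:
Term: ((((\f.(\g.(\h.((f h) (g h))))) ((\b.(\c.b)) (\f.(\g.(\h.((f h) (g h))))))) r) ((\d.(\e.((d e) e))) t))
  Redex: ((\f.(\g.(\h.((f h) (g h))))) ((\b.(\c.b)) (\f.(\g.(\h.((f h) (g h)))))))
  Redex: ((\b.(\c.b)) (\f.(\g.(\h.((f h) (g h))))))
  Redex: ((\d.(\e.((d e) e))) t)
Total redexes: 3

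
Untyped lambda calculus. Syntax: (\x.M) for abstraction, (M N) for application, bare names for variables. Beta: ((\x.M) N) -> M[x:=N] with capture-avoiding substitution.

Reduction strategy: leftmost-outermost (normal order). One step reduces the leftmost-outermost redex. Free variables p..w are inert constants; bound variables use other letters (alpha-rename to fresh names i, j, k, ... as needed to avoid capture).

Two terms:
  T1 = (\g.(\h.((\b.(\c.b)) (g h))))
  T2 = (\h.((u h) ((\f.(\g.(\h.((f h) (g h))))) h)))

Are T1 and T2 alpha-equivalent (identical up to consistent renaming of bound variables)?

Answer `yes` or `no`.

Term 1: (\g.(\h.((\b.(\c.b)) (g h))))
Term 2: (\h.((u h) ((\f.(\g.(\h.((f h) (g h))))) h)))
Alpha-equivalence: compare structure up to binder renaming.
Result: False

Answer: no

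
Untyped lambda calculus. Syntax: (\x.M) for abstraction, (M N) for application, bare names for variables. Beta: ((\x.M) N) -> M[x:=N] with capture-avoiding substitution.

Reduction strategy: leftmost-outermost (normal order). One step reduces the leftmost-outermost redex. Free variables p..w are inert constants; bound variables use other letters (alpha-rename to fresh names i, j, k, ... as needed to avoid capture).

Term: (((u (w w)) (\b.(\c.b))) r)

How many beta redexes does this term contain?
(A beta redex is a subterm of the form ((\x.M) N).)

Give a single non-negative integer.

Term: (((u (w w)) (\b.(\c.b))) r)
  (no redexes)
Total redexes: 0

Answer: 0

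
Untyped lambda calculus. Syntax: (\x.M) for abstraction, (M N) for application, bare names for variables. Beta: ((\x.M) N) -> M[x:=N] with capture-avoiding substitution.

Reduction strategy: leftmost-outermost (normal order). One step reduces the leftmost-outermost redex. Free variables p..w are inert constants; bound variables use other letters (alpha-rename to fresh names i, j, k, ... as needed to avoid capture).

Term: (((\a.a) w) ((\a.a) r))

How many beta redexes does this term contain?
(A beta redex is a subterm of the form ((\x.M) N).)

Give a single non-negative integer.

Term: (((\a.a) w) ((\a.a) r))
  Redex: ((\a.a) w)
  Redex: ((\a.a) r)
Total redexes: 2

Answer: 2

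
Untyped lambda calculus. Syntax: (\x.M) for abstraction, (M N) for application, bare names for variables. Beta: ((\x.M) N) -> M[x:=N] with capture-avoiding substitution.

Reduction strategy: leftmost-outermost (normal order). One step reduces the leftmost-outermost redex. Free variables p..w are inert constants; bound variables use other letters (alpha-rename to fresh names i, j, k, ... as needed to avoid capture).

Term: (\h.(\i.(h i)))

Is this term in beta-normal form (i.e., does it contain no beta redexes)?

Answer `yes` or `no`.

Answer: yes

Derivation:
Term: (\h.(\i.(h i)))
No beta redexes found.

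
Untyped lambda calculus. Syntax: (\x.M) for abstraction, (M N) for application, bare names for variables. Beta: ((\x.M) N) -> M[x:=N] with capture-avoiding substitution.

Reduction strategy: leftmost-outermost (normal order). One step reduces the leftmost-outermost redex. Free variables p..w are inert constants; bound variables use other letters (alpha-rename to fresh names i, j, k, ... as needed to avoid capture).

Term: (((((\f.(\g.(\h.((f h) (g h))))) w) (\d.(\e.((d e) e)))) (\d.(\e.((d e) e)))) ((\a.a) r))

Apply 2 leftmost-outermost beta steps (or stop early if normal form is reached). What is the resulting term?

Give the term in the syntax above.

Step 0: (((((\f.(\g.(\h.((f h) (g h))))) w) (\d.(\e.((d e) e)))) (\d.(\e.((d e) e)))) ((\a.a) r))
Step 1: ((((\g.(\h.((w h) (g h)))) (\d.(\e.((d e) e)))) (\d.(\e.((d e) e)))) ((\a.a) r))
Step 2: (((\h.((w h) ((\d.(\e.((d e) e))) h))) (\d.(\e.((d e) e)))) ((\a.a) r))

Answer: (((\h.((w h) ((\d.(\e.((d e) e))) h))) (\d.(\e.((d e) e)))) ((\a.a) r))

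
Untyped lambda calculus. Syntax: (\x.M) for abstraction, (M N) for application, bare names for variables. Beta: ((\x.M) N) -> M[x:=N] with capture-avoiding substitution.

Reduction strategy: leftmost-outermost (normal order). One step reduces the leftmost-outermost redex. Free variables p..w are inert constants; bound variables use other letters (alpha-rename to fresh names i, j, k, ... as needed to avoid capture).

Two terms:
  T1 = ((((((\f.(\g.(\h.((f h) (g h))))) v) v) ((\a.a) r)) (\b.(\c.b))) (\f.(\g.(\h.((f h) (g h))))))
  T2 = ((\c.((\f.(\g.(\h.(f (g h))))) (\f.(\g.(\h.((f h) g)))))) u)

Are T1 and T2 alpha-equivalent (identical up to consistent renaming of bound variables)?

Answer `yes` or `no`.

Answer: no

Derivation:
Term 1: ((((((\f.(\g.(\h.((f h) (g h))))) v) v) ((\a.a) r)) (\b.(\c.b))) (\f.(\g.(\h.((f h) (g h))))))
Term 2: ((\c.((\f.(\g.(\h.(f (g h))))) (\f.(\g.(\h.((f h) g)))))) u)
Alpha-equivalence: compare structure up to binder renaming.
Result: False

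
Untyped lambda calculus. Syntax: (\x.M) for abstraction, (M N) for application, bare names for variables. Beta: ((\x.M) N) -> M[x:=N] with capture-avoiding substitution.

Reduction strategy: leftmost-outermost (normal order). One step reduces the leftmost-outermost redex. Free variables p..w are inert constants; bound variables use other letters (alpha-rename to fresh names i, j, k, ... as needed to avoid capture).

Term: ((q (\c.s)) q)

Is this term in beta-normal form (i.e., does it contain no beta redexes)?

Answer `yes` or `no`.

Term: ((q (\c.s)) q)
No beta redexes found.

Answer: yes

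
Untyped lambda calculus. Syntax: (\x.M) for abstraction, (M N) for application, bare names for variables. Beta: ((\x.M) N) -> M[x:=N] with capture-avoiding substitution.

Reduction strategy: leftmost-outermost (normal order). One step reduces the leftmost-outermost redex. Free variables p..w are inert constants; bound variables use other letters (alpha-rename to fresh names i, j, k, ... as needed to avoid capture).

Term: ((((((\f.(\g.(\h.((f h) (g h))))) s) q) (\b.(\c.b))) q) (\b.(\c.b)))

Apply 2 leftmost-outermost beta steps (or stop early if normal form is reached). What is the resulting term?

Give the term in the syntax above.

Answer: ((((\h.((s h) (q h))) (\b.(\c.b))) q) (\b.(\c.b)))

Derivation:
Step 0: ((((((\f.(\g.(\h.((f h) (g h))))) s) q) (\b.(\c.b))) q) (\b.(\c.b)))
Step 1: (((((\g.(\h.((s h) (g h)))) q) (\b.(\c.b))) q) (\b.(\c.b)))
Step 2: ((((\h.((s h) (q h))) (\b.(\c.b))) q) (\b.(\c.b)))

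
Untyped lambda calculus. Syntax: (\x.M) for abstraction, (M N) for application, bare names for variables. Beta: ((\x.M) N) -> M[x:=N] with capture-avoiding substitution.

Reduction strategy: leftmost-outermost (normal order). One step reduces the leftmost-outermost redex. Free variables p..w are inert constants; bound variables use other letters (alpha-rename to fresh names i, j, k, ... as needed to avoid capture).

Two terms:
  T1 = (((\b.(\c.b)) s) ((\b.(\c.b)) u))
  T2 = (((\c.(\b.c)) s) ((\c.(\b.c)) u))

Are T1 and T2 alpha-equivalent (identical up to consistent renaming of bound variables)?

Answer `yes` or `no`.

Answer: yes

Derivation:
Term 1: (((\b.(\c.b)) s) ((\b.(\c.b)) u))
Term 2: (((\c.(\b.c)) s) ((\c.(\b.c)) u))
Alpha-equivalence: compare structure up to binder renaming.
Result: True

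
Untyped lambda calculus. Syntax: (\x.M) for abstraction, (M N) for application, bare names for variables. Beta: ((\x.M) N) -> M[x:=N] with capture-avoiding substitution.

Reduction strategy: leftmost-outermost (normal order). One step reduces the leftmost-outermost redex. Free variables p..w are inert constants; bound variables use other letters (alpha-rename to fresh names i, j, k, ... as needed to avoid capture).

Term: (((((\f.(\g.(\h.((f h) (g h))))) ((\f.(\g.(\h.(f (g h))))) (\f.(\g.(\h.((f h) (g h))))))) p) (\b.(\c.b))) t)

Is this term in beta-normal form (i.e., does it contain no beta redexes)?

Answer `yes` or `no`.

Term: (((((\f.(\g.(\h.((f h) (g h))))) ((\f.(\g.(\h.(f (g h))))) (\f.(\g.(\h.((f h) (g h))))))) p) (\b.(\c.b))) t)
Found 2 beta redex(es).

Answer: no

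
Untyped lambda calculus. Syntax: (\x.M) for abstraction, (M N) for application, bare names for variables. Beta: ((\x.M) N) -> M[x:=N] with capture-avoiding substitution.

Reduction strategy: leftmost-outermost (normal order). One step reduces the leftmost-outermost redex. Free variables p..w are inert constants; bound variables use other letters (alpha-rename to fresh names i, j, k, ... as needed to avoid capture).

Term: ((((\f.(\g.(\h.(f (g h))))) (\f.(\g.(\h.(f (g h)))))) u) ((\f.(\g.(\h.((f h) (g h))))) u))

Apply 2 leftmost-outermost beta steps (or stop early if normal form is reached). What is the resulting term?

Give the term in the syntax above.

Step 0: ((((\f.(\g.(\h.(f (g h))))) (\f.(\g.(\h.(f (g h)))))) u) ((\f.(\g.(\h.((f h) (g h))))) u))
Step 1: (((\g.(\h.((\f.(\g.(\h.(f (g h))))) (g h)))) u) ((\f.(\g.(\h.((f h) (g h))))) u))
Step 2: ((\h.((\f.(\g.(\h.(f (g h))))) (u h))) ((\f.(\g.(\h.((f h) (g h))))) u))

Answer: ((\h.((\f.(\g.(\h.(f (g h))))) (u h))) ((\f.(\g.(\h.((f h) (g h))))) u))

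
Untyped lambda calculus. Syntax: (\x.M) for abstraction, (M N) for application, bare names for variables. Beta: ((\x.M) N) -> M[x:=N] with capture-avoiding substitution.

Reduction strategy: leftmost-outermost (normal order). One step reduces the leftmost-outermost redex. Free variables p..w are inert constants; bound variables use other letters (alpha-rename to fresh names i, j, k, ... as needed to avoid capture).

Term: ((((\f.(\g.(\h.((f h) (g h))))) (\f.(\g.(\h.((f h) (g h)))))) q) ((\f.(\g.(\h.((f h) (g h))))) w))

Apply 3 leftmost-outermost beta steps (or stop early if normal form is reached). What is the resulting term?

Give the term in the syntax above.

Answer: (((\f.(\g.(\h.((f h) (g h))))) ((\f.(\g.(\h.((f h) (g h))))) w)) (q ((\f.(\g.(\h.((f h) (g h))))) w)))

Derivation:
Step 0: ((((\f.(\g.(\h.((f h) (g h))))) (\f.(\g.(\h.((f h) (g h)))))) q) ((\f.(\g.(\h.((f h) (g h))))) w))
Step 1: (((\g.(\h.(((\f.(\g.(\h.((f h) (g h))))) h) (g h)))) q) ((\f.(\g.(\h.((f h) (g h))))) w))
Step 2: ((\h.(((\f.(\g.(\h.((f h) (g h))))) h) (q h))) ((\f.(\g.(\h.((f h) (g h))))) w))
Step 3: (((\f.(\g.(\h.((f h) (g h))))) ((\f.(\g.(\h.((f h) (g h))))) w)) (q ((\f.(\g.(\h.((f h) (g h))))) w)))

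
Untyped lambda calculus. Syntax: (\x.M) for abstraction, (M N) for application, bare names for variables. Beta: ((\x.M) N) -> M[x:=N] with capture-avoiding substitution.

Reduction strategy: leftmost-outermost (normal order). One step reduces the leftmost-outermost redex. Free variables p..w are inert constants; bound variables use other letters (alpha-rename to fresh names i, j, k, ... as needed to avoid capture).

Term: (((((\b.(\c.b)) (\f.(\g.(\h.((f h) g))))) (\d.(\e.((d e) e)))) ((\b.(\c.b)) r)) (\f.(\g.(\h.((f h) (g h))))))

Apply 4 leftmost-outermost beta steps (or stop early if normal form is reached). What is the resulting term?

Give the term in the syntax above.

Step 0: (((((\b.(\c.b)) (\f.(\g.(\h.((f h) g))))) (\d.(\e.((d e) e)))) ((\b.(\c.b)) r)) (\f.(\g.(\h.((f h) (g h))))))
Step 1: ((((\c.(\f.(\g.(\h.((f h) g))))) (\d.(\e.((d e) e)))) ((\b.(\c.b)) r)) (\f.(\g.(\h.((f h) (g h))))))
Step 2: (((\f.(\g.(\h.((f h) g)))) ((\b.(\c.b)) r)) (\f.(\g.(\h.((f h) (g h))))))
Step 3: ((\g.(\h.((((\b.(\c.b)) r) h) g))) (\f.(\g.(\h.((f h) (g h))))))
Step 4: (\h.((((\b.(\c.b)) r) h) (\f.(\g.(\h.((f h) (g h)))))))

Answer: (\h.((((\b.(\c.b)) r) h) (\f.(\g.(\h.((f h) (g h)))))))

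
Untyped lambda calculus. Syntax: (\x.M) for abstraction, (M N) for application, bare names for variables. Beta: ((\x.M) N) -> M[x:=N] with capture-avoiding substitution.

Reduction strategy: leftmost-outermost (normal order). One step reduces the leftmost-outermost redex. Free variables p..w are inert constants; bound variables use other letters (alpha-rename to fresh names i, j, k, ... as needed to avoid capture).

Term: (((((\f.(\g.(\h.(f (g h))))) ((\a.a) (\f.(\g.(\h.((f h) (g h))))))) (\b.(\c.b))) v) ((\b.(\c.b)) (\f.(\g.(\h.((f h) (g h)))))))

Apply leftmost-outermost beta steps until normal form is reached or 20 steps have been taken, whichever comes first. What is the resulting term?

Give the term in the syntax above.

Answer: (\h.(v (\f.(\g.(\h.((f h) (g h)))))))

Derivation:
Step 0: (((((\f.(\g.(\h.(f (g h))))) ((\a.a) (\f.(\g.(\h.((f h) (g h))))))) (\b.(\c.b))) v) ((\b.(\c.b)) (\f.(\g.(\h.((f h) (g h)))))))
Step 1: ((((\g.(\h.(((\a.a) (\f.(\g.(\h.((f h) (g h)))))) (g h)))) (\b.(\c.b))) v) ((\b.(\c.b)) (\f.(\g.(\h.((f h) (g h)))))))
Step 2: (((\h.(((\a.a) (\f.(\g.(\h.((f h) (g h)))))) ((\b.(\c.b)) h))) v) ((\b.(\c.b)) (\f.(\g.(\h.((f h) (g h)))))))
Step 3: ((((\a.a) (\f.(\g.(\h.((f h) (g h)))))) ((\b.(\c.b)) v)) ((\b.(\c.b)) (\f.(\g.(\h.((f h) (g h)))))))
Step 4: (((\f.(\g.(\h.((f h) (g h))))) ((\b.(\c.b)) v)) ((\b.(\c.b)) (\f.(\g.(\h.((f h) (g h)))))))
Step 5: ((\g.(\h.((((\b.(\c.b)) v) h) (g h)))) ((\b.(\c.b)) (\f.(\g.(\h.((f h) (g h)))))))
Step 6: (\h.((((\b.(\c.b)) v) h) (((\b.(\c.b)) (\f.(\g.(\h.((f h) (g h)))))) h)))
Step 7: (\h.(((\c.v) h) (((\b.(\c.b)) (\f.(\g.(\h.((f h) (g h)))))) h)))
Step 8: (\h.(v (((\b.(\c.b)) (\f.(\g.(\h.((f h) (g h)))))) h)))
Step 9: (\h.(v ((\c.(\f.(\g.(\h.((f h) (g h)))))) h)))
Step 10: (\h.(v (\f.(\g.(\h.((f h) (g h)))))))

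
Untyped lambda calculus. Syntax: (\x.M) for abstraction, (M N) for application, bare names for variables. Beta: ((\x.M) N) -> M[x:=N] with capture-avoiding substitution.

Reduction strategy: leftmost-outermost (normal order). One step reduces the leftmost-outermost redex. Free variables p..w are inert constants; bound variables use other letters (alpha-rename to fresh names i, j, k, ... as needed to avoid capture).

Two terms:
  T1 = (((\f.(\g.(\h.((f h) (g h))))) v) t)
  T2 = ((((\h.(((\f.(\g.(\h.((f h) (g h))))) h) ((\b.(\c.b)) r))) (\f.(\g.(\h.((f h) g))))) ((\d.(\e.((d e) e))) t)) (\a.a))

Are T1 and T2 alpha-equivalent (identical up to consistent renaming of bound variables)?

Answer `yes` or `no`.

Answer: no

Derivation:
Term 1: (((\f.(\g.(\h.((f h) (g h))))) v) t)
Term 2: ((((\h.(((\f.(\g.(\h.((f h) (g h))))) h) ((\b.(\c.b)) r))) (\f.(\g.(\h.((f h) g))))) ((\d.(\e.((d e) e))) t)) (\a.a))
Alpha-equivalence: compare structure up to binder renaming.
Result: False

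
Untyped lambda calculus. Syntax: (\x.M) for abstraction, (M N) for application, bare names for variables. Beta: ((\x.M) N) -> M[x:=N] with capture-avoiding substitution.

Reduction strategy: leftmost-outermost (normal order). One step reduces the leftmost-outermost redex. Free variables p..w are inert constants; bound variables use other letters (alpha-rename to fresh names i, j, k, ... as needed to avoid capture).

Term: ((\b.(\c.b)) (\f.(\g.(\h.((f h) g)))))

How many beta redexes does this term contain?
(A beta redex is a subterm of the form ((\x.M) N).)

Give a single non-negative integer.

Term: ((\b.(\c.b)) (\f.(\g.(\h.((f h) g)))))
  Redex: ((\b.(\c.b)) (\f.(\g.(\h.((f h) g)))))
Total redexes: 1

Answer: 1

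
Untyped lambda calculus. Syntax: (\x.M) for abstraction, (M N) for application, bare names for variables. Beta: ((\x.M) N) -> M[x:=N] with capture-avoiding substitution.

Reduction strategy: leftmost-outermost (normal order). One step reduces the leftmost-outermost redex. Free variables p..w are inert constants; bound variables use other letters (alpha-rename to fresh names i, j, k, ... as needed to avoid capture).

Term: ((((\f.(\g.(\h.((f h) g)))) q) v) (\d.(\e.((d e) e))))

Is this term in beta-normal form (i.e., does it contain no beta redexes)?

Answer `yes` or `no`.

Term: ((((\f.(\g.(\h.((f h) g)))) q) v) (\d.(\e.((d e) e))))
Found 1 beta redex(es).

Answer: no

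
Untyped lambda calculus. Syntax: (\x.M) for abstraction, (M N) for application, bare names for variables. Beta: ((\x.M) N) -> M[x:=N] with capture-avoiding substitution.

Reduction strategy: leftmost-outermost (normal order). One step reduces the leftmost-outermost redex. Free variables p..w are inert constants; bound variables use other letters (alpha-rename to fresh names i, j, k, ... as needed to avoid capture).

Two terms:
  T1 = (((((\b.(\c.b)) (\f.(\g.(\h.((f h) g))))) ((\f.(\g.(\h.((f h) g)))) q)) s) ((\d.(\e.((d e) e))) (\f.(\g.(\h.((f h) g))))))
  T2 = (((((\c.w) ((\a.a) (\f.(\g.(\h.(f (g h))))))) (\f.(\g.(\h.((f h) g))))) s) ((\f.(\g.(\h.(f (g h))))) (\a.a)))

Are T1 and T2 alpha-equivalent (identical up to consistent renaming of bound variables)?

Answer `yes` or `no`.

Answer: no

Derivation:
Term 1: (((((\b.(\c.b)) (\f.(\g.(\h.((f h) g))))) ((\f.(\g.(\h.((f h) g)))) q)) s) ((\d.(\e.((d e) e))) (\f.(\g.(\h.((f h) g))))))
Term 2: (((((\c.w) ((\a.a) (\f.(\g.(\h.(f (g h))))))) (\f.(\g.(\h.((f h) g))))) s) ((\f.(\g.(\h.(f (g h))))) (\a.a)))
Alpha-equivalence: compare structure up to binder renaming.
Result: False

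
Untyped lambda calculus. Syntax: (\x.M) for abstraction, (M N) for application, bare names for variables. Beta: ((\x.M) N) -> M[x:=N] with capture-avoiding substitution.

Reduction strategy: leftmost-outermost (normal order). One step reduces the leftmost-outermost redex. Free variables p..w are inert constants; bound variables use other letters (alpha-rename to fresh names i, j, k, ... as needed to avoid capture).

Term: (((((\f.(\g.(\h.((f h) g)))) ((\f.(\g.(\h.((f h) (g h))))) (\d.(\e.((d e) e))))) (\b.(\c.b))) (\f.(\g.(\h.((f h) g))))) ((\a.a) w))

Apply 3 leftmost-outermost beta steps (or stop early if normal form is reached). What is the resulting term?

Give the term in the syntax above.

Step 0: (((((\f.(\g.(\h.((f h) g)))) ((\f.(\g.(\h.((f h) (g h))))) (\d.(\e.((d e) e))))) (\b.(\c.b))) (\f.(\g.(\h.((f h) g))))) ((\a.a) w))
Step 1: ((((\g.(\h.((((\f.(\g.(\h.((f h) (g h))))) (\d.(\e.((d e) e)))) h) g))) (\b.(\c.b))) (\f.(\g.(\h.((f h) g))))) ((\a.a) w))
Step 2: (((\h.((((\f.(\g.(\h.((f h) (g h))))) (\d.(\e.((d e) e)))) h) (\b.(\c.b)))) (\f.(\g.(\h.((f h) g))))) ((\a.a) w))
Step 3: (((((\f.(\g.(\h.((f h) (g h))))) (\d.(\e.((d e) e)))) (\f.(\g.(\h.((f h) g))))) (\b.(\c.b))) ((\a.a) w))

Answer: (((((\f.(\g.(\h.((f h) (g h))))) (\d.(\e.((d e) e)))) (\f.(\g.(\h.((f h) g))))) (\b.(\c.b))) ((\a.a) w))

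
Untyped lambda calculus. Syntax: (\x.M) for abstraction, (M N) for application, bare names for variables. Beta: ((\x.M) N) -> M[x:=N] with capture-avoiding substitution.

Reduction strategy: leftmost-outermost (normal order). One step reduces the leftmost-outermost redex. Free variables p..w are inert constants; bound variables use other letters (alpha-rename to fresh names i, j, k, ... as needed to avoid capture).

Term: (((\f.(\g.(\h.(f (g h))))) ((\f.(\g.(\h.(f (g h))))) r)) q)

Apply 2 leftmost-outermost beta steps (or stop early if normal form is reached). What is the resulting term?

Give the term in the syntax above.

Step 0: (((\f.(\g.(\h.(f (g h))))) ((\f.(\g.(\h.(f (g h))))) r)) q)
Step 1: ((\g.(\h.(((\f.(\g.(\h.(f (g h))))) r) (g h)))) q)
Step 2: (\h.(((\f.(\g.(\h.(f (g h))))) r) (q h)))

Answer: (\h.(((\f.(\g.(\h.(f (g h))))) r) (q h)))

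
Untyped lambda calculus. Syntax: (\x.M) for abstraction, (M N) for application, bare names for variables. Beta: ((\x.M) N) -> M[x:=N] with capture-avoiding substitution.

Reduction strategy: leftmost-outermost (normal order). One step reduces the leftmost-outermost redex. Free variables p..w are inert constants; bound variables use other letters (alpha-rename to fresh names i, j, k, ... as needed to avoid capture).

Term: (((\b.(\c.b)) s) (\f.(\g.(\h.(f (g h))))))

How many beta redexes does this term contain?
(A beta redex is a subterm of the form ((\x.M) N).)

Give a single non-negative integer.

Term: (((\b.(\c.b)) s) (\f.(\g.(\h.(f (g h))))))
  Redex: ((\b.(\c.b)) s)
Total redexes: 1

Answer: 1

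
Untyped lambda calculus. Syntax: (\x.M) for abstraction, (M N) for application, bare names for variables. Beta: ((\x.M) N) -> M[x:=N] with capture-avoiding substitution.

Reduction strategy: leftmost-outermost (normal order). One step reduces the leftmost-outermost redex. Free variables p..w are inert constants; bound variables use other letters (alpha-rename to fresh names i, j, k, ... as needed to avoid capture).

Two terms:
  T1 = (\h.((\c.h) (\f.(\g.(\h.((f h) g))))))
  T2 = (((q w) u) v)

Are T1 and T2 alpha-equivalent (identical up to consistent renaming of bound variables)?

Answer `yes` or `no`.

Term 1: (\h.((\c.h) (\f.(\g.(\h.((f h) g))))))
Term 2: (((q w) u) v)
Alpha-equivalence: compare structure up to binder renaming.
Result: False

Answer: no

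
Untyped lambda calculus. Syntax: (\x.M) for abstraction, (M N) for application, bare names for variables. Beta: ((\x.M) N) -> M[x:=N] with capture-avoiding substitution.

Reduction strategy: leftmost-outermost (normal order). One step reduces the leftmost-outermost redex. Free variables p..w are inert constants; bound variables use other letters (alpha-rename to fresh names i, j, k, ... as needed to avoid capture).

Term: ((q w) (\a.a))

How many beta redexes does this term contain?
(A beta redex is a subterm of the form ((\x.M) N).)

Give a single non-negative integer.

Term: ((q w) (\a.a))
  (no redexes)
Total redexes: 0

Answer: 0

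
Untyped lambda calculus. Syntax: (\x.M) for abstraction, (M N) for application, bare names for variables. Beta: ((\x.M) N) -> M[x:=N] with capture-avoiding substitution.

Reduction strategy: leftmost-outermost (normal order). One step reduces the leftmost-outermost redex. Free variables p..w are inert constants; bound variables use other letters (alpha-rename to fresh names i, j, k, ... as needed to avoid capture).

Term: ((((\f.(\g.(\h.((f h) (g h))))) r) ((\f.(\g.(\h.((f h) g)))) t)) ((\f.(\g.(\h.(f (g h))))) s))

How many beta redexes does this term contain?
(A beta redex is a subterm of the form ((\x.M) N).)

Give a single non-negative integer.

Term: ((((\f.(\g.(\h.((f h) (g h))))) r) ((\f.(\g.(\h.((f h) g)))) t)) ((\f.(\g.(\h.(f (g h))))) s))
  Redex: ((\f.(\g.(\h.((f h) (g h))))) r)
  Redex: ((\f.(\g.(\h.((f h) g)))) t)
  Redex: ((\f.(\g.(\h.(f (g h))))) s)
Total redexes: 3

Answer: 3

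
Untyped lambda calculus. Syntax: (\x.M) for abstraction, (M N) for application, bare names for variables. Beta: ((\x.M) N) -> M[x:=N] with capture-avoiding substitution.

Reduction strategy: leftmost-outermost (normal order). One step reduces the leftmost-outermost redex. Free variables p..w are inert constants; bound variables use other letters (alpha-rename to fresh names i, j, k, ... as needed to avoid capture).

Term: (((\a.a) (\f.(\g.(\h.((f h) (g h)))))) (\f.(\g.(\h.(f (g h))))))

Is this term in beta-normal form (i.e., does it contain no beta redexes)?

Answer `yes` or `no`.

Answer: no

Derivation:
Term: (((\a.a) (\f.(\g.(\h.((f h) (g h)))))) (\f.(\g.(\h.(f (g h))))))
Found 1 beta redex(es).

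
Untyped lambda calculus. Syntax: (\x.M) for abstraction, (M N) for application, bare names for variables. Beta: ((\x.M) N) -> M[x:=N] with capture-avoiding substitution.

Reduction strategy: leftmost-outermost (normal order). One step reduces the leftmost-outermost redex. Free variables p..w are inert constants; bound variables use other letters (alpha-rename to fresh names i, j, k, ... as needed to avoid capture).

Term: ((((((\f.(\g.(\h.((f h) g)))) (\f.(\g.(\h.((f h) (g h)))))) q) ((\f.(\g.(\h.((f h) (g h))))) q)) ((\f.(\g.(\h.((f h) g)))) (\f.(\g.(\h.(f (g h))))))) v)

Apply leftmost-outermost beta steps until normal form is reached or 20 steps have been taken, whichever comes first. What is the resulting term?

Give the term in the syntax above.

Step 0: ((((((\f.(\g.(\h.((f h) g)))) (\f.(\g.(\h.((f h) (g h)))))) q) ((\f.(\g.(\h.((f h) (g h))))) q)) ((\f.(\g.(\h.((f h) g)))) (\f.(\g.(\h.(f (g h))))))) v)
Step 1: (((((\g.(\h.(((\f.(\g.(\h.((f h) (g h))))) h) g))) q) ((\f.(\g.(\h.((f h) (g h))))) q)) ((\f.(\g.(\h.((f h) g)))) (\f.(\g.(\h.(f (g h))))))) v)
Step 2: ((((\h.(((\f.(\g.(\h.((f h) (g h))))) h) q)) ((\f.(\g.(\h.((f h) (g h))))) q)) ((\f.(\g.(\h.((f h) g)))) (\f.(\g.(\h.(f (g h))))))) v)
Step 3: (((((\f.(\g.(\h.((f h) (g h))))) ((\f.(\g.(\h.((f h) (g h))))) q)) q) ((\f.(\g.(\h.((f h) g)))) (\f.(\g.(\h.(f (g h))))))) v)
Step 4: ((((\g.(\h.((((\f.(\g.(\h.((f h) (g h))))) q) h) (g h)))) q) ((\f.(\g.(\h.((f h) g)))) (\f.(\g.(\h.(f (g h))))))) v)
Step 5: (((\h.((((\f.(\g.(\h.((f h) (g h))))) q) h) (q h))) ((\f.(\g.(\h.((f h) g)))) (\f.(\g.(\h.(f (g h))))))) v)
Step 6: (((((\f.(\g.(\h.((f h) (g h))))) q) ((\f.(\g.(\h.((f h) g)))) (\f.(\g.(\h.(f (g h))))))) (q ((\f.(\g.(\h.((f h) g)))) (\f.(\g.(\h.(f (g h)))))))) v)
Step 7: ((((\g.(\h.((q h) (g h)))) ((\f.(\g.(\h.((f h) g)))) (\f.(\g.(\h.(f (g h))))))) (q ((\f.(\g.(\h.((f h) g)))) (\f.(\g.(\h.(f (g h)))))))) v)
Step 8: (((\h.((q h) (((\f.(\g.(\h.((f h) g)))) (\f.(\g.(\h.(f (g h)))))) h))) (q ((\f.(\g.(\h.((f h) g)))) (\f.(\g.(\h.(f (g h)))))))) v)
Step 9: (((q (q ((\f.(\g.(\h.((f h) g)))) (\f.(\g.(\h.(f (g h)))))))) (((\f.(\g.(\h.((f h) g)))) (\f.(\g.(\h.(f (g h)))))) (q ((\f.(\g.(\h.((f h) g)))) (\f.(\g.(\h.(f (g h))))))))) v)
Step 10: (((q (q (\g.(\h.(((\f.(\g.(\h.(f (g h))))) h) g))))) (((\f.(\g.(\h.((f h) g)))) (\f.(\g.(\h.(f (g h)))))) (q ((\f.(\g.(\h.((f h) g)))) (\f.(\g.(\h.(f (g h))))))))) v)
Step 11: (((q (q (\g.(\h.((\g.(\i.(h (g i)))) g))))) (((\f.(\g.(\h.((f h) g)))) (\f.(\g.(\h.(f (g h)))))) (q ((\f.(\g.(\h.((f h) g)))) (\f.(\g.(\h.(f (g h))))))))) v)
Step 12: (((q (q (\g.(\h.(\i.(h (g i))))))) (((\f.(\g.(\h.((f h) g)))) (\f.(\g.(\h.(f (g h)))))) (q ((\f.(\g.(\h.((f h) g)))) (\f.(\g.(\h.(f (g h))))))))) v)
Step 13: (((q (q (\g.(\h.(\i.(h (g i))))))) ((\g.(\h.(((\f.(\g.(\h.(f (g h))))) h) g))) (q ((\f.(\g.(\h.((f h) g)))) (\f.(\g.(\h.(f (g h))))))))) v)
Step 14: (((q (q (\g.(\h.(\i.(h (g i))))))) (\h.(((\f.(\g.(\h.(f (g h))))) h) (q ((\f.(\g.(\h.((f h) g)))) (\f.(\g.(\h.(f (g h)))))))))) v)
Step 15: (((q (q (\g.(\h.(\i.(h (g i))))))) (\h.((\g.(\i.(h (g i)))) (q ((\f.(\g.(\h.((f h) g)))) (\f.(\g.(\h.(f (g h)))))))))) v)
Step 16: (((q (q (\g.(\h.(\i.(h (g i))))))) (\h.(\i.(h ((q ((\f.(\g.(\h.((f h) g)))) (\f.(\g.(\h.(f (g h))))))) i))))) v)
Step 17: (((q (q (\g.(\h.(\i.(h (g i))))))) (\h.(\i.(h ((q (\g.(\h.(((\f.(\g.(\h.(f (g h))))) h) g)))) i))))) v)
Step 18: (((q (q (\g.(\h.(\i.(h (g i))))))) (\h.(\i.(h ((q (\g.(\h.((\g.(\i.(h (g i)))) g)))) i))))) v)
Step 19: (((q (q (\g.(\h.(\i.(h (g i))))))) (\h.(\i.(h ((q (\g.(\h.(\i.(h (g i)))))) i))))) v)

Answer: (((q (q (\g.(\h.(\i.(h (g i))))))) (\h.(\i.(h ((q (\g.(\h.(\i.(h (g i)))))) i))))) v)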